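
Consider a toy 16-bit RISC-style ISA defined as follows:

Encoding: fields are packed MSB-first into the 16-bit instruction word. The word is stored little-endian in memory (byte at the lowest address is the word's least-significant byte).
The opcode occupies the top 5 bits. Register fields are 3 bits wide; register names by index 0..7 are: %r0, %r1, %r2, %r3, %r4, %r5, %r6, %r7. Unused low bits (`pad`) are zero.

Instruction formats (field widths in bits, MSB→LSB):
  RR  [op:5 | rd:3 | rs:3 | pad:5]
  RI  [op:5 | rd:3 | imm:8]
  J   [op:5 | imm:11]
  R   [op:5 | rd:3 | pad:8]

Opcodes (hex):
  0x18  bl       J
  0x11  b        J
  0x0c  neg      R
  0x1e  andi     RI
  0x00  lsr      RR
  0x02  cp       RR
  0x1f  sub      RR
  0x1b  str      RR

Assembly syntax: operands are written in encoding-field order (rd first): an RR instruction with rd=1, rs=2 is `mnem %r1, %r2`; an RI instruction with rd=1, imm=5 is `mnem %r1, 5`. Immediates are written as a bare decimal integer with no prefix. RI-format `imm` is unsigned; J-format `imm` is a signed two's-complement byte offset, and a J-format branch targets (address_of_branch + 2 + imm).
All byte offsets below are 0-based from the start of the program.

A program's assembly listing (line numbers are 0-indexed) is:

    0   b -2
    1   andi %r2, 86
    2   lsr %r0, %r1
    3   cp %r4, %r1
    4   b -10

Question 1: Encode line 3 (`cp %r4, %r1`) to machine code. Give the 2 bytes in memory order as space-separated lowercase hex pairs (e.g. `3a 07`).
3. cp fields op=0x2:5|rd=4:3|rs=1:3|pad=0:5 → word 1420h → 20 14

20 14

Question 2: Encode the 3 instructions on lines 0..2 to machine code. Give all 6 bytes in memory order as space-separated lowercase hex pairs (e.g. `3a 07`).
fe 8f 56 f2 20 00

line 0 (b): pack op=0x11:5|imm=-2:11 = 0x8ffe; little→ fe 8f
line 1 (andi): pack op=0x1e:5|rd=2:3|imm=86:8 = 0xf256; little→ 56 f2
line 2 (lsr): pack op=0x0:5|rd=0:3|rs=1:3|pad=0:5 = 0x0020; little→ 20 00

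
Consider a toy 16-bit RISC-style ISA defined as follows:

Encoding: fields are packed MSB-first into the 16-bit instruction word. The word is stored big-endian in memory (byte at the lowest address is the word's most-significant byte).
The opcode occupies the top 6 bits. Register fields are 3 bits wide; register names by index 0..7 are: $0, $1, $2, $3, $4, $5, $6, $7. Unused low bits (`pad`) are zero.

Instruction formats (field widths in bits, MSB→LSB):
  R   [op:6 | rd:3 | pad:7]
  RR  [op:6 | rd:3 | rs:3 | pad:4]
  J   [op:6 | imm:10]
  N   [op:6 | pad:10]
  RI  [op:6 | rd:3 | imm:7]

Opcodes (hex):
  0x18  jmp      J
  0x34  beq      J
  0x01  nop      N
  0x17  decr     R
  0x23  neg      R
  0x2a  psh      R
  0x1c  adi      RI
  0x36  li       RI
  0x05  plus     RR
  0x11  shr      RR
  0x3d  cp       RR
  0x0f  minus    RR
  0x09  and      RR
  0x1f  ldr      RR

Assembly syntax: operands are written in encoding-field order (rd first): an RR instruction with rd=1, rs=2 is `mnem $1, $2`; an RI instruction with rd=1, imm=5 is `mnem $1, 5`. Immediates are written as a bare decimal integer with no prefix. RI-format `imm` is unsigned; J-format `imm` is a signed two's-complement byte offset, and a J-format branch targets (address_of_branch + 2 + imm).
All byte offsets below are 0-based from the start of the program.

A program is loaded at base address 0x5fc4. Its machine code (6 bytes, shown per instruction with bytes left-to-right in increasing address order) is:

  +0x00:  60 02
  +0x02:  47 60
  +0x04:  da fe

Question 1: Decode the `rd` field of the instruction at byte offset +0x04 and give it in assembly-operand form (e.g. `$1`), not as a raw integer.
[04] da fe → 0xdafe
  top 6b → 0x36 → li [RI]
  rd@[9:7]=0x5 ⇒ $5
  imm@[6:0]=0x7e ⇒ 126

$5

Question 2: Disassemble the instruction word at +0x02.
shr $6, $6

off 0x02: read 47 60 as big → 0x4760
  opcode bits[15:10]=0x11: shr/RR
  rd@[9:7]=0x6 ⇒ $6
  rs@[6:4]=0x6 ⇒ $6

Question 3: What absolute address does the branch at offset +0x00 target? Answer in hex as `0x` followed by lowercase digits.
0x5fc8

off 0x00: read 60 02 as big → 0x6002
  top 6b → 0x18 → jmp [J]
  imm: (w>>0)&0x3ff=0x2 → 2
  target = base 0x5fc4 + off 0x00 + 2 + imm 2 = 0x5fc8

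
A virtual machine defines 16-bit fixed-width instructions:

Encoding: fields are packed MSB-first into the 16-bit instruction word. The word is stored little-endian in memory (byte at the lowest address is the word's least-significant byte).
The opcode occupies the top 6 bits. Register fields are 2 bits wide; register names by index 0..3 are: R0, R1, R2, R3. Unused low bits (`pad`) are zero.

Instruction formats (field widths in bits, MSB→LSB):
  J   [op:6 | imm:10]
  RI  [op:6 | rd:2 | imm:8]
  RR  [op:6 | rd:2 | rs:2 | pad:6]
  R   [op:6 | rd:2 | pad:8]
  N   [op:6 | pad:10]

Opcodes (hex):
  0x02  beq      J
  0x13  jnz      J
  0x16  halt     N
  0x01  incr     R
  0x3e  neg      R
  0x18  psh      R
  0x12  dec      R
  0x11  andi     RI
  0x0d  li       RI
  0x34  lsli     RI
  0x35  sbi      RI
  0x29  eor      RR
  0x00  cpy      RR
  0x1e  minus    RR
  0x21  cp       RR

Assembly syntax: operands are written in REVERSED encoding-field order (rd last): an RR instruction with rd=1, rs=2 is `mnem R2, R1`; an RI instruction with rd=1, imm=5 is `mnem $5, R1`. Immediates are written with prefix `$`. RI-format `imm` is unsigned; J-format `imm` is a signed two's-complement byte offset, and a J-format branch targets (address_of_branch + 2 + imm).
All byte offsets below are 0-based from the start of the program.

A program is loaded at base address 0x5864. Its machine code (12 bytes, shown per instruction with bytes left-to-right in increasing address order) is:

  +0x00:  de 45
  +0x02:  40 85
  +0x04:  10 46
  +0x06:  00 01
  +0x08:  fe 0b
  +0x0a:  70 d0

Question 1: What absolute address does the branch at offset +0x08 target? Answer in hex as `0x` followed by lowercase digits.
0x586c

+0x08: fe 0b ⇒ word 0x0bfe (little)
  opcode bits[15:10]=0x2: beq/J
  [9:0] imm=1022 (s10→-2) = $-2
  target = base 0x5864 + off 0x08 + 2 + imm -2 = 0x586c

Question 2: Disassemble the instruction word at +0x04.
andi $16, R2

+0x04: 10 46 ⇒ word 0x4610 (little)
  top 6b → 0x11 → andi [RI]
  rd: (w>>8)&0x3=0x2 → R2
  imm: (w>>0)&0xff=0x10 → $16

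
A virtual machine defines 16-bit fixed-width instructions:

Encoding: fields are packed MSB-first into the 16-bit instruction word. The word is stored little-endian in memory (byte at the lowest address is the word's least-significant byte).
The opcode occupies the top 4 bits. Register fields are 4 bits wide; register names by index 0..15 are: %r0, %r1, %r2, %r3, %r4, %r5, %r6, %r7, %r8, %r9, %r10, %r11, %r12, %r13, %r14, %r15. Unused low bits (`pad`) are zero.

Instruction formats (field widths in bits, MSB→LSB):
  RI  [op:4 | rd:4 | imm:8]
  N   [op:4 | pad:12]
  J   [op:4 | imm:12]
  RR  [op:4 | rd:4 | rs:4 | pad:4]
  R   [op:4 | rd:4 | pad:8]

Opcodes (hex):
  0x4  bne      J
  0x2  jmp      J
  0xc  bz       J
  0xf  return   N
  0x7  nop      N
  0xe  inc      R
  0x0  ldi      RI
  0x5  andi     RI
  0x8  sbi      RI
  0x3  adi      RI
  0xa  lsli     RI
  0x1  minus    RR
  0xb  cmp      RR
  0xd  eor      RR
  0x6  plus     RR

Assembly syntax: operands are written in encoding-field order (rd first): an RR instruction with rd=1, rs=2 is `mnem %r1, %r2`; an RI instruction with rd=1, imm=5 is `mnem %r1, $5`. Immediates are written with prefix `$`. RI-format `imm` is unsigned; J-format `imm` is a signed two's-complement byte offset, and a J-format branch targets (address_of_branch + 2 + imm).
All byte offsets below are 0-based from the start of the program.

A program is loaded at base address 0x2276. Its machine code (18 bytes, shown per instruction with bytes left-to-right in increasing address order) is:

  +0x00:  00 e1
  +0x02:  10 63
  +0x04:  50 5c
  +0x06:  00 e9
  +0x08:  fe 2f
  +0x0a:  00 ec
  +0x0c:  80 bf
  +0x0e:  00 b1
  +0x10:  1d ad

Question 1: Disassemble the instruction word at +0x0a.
inc %r12

off 0x0a: read 00 ec as little → 0xec00
  op=0xec00>>12=0xe ⇒ inc (R)
  rd: (w>>8)&0xf=0xc → %r12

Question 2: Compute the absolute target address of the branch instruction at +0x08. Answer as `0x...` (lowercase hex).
+0x08: fe 2f ⇒ word 0x2ffe (little)
  opcode bits[15:12]=0x2: jmp/J
  imm@[11:0]=0xffe (s12→-2) ⇒ $-2
  target = base 0x2276 + off 0x08 + 2 + imm -2 = 0x227e

0x227e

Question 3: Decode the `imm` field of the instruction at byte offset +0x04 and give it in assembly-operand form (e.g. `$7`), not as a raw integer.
$80

off 0x04: read 50 5c as little → 0x5c50
  opcode bits[15:12]=0x5: andi/RI
  rd@[11:8]=0xc ⇒ %r12
  imm@[7:0]=0x50 ⇒ $80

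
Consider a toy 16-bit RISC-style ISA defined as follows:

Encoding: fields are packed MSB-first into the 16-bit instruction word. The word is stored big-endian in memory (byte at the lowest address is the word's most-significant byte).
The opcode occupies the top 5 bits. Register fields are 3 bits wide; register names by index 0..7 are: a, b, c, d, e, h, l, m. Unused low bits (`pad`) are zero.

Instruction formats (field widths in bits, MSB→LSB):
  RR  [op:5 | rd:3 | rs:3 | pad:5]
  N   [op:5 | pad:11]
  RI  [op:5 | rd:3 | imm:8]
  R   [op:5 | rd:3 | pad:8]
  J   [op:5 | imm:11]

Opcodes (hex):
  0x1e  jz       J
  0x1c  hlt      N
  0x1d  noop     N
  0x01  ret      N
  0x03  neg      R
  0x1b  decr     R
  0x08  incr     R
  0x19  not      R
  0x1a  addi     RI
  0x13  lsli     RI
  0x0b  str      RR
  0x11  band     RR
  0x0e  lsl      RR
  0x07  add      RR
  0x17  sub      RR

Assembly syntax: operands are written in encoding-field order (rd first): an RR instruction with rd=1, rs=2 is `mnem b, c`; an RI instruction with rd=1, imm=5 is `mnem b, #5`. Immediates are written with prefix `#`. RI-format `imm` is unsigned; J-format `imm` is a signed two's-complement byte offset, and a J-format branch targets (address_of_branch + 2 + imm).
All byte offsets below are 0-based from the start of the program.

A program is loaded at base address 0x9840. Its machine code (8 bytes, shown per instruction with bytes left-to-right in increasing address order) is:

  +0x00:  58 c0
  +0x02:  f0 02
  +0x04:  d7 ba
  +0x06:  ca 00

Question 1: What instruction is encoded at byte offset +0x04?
addi m, #186

[04] d7 ba → 0xd7ba
  op=0xd7ba>>11=0x1a ⇒ addi (RI)
  [10:8] rd=7 = m
  [7:0] imm=186 = #186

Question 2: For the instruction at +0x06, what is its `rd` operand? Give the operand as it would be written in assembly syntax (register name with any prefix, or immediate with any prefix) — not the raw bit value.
off 0x06: read ca 00 as big → 0xca00
  top 5b → 0x19 → not [R]
  rd: (w>>8)&0x7=0x2 → c

c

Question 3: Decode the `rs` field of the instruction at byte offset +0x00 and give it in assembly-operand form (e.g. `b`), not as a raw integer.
off 0x00: read 58 c0 as big → 0x58c0
  opcode bits[15:11]=0xb: str/RR
  [10:8] rd=0 = a
  [7:5] rs=6 = l

l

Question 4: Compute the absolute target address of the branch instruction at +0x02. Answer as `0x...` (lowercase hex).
0x9846

[02] f0 02 → 0xf002
  op=0xf002>>11=0x1e ⇒ jz (J)
  imm@[10:0]=0x2 ⇒ #2
  target = base 0x9840 + off 0x02 + 2 + imm 2 = 0x9846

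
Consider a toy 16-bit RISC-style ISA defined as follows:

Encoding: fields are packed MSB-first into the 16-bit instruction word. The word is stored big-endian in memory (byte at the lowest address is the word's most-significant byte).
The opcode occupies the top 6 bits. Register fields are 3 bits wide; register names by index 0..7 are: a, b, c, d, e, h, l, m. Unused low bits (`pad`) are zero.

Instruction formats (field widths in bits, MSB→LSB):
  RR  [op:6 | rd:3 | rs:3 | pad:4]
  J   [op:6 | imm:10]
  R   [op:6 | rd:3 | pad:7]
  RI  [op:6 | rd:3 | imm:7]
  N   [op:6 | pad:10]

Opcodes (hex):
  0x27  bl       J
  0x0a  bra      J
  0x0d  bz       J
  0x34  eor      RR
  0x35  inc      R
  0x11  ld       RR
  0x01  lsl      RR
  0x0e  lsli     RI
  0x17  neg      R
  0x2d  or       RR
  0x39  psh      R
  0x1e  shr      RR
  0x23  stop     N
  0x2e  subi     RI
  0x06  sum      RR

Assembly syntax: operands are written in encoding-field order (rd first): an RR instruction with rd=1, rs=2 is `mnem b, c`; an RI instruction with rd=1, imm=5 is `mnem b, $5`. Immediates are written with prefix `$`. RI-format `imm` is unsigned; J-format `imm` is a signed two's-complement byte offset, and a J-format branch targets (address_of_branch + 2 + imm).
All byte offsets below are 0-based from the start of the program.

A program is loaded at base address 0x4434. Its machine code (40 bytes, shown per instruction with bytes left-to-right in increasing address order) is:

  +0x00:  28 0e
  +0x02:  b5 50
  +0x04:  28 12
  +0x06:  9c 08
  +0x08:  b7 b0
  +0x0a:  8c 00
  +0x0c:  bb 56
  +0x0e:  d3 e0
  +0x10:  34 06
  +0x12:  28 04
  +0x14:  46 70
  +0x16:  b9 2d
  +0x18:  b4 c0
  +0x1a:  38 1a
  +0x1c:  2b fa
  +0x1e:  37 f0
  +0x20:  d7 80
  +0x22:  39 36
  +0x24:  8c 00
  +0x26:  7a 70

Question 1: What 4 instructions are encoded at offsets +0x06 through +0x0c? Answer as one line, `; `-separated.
off 0x06: read 9c 08 as big → 0x9c08
  opcode bits[15:10]=0x27: bl/J
  imm: (w>>0)&0x3ff=0x8 → $8
off 0x08: read b7 b0 as big → 0xb7b0
  opcode bits[15:10]=0x2d: or/RR
  rd: (w>>7)&0x7=0x7 → m
  rs: (w>>4)&0x7=0x3 → d
off 0x0a: read 8c 00 as big → 0x8c00
  opcode bits[15:10]=0x23: stop/N
off 0x0c: read bb 56 as big → 0xbb56
  opcode bits[15:10]=0x2e: subi/RI
  rd: (w>>7)&0x7=0x6 → l
  imm: (w>>0)&0x7f=0x56 → $86

bl $8; or m, d; stop; subi l, $86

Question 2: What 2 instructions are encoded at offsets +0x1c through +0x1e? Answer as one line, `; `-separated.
bra $-6; bz $-16

off 0x1c: read 2b fa as big → 0x2bfa
  op=0x2bfa>>10=0xa ⇒ bra (J)
  imm@[9:0]=0x3fa (s10→-6) ⇒ $-6
off 0x1e: read 37 f0 as big → 0x37f0
  op=0x37f0>>10=0xd ⇒ bz (J)
  imm@[9:0]=0x3f0 (s10→-16) ⇒ $-16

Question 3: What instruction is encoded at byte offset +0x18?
[18] b4 c0 → 0xb4c0
  top 6b → 0x2d → or [RR]
  [9:7] rd=1 = b
  [6:4] rs=4 = e

or b, e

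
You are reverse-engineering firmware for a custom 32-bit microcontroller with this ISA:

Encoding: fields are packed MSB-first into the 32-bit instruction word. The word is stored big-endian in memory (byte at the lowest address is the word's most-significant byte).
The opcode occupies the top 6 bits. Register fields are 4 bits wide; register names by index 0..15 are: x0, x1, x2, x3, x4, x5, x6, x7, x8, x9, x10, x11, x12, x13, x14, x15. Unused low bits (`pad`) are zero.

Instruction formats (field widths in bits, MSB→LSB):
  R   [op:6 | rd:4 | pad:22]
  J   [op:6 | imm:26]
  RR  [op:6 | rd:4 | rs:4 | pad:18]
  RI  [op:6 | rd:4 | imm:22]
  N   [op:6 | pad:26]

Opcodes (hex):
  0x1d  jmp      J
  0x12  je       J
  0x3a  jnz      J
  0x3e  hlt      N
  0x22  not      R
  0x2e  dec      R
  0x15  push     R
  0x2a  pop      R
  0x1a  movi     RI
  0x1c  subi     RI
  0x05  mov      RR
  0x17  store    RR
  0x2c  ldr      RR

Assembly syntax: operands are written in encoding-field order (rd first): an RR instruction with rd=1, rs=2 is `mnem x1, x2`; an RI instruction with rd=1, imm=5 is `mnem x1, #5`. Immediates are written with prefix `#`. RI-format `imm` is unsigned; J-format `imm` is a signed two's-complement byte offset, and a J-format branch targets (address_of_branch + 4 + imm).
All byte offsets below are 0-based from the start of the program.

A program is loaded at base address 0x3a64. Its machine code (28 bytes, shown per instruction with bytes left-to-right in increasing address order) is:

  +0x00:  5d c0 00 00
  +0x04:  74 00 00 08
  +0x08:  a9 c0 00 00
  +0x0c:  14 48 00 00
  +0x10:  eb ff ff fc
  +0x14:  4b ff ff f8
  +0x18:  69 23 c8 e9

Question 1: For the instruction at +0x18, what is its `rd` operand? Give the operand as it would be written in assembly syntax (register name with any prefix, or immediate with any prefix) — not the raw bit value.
x4

off 0x18: read 69 23 c8 e9 as big → 0x6923c8e9
  op=0x6923c8e9>>26=0x1a ⇒ movi (RI)
  rd@[25:22]=0x4 ⇒ x4
  imm@[21:0]=0x23c8e9 ⇒ #2345193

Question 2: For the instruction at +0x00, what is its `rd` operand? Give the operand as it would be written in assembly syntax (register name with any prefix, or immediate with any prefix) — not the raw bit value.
x7

+0x00: 5d c0 00 00 ⇒ word 0x5dc00000 (big)
  op=0x5dc00000>>26=0x17 ⇒ store (RR)
  rd@[25:22]=0x7 ⇒ x7
  rs@[21:18]=0x0 ⇒ x0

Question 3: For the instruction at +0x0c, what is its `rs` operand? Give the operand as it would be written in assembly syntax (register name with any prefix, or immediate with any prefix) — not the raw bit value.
x2

[0c] 14 48 00 00 → 0x14480000
  opcode bits[31:26]=0x5: mov/RR
  rd@[25:22]=0x1 ⇒ x1
  rs@[21:18]=0x2 ⇒ x2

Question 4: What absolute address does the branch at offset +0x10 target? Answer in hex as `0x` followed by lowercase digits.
0x3a74

off 0x10: read eb ff ff fc as big → 0xebfffffc
  top 6b → 0x3a → jnz [J]
  [25:0] imm=67108860 (s26→-4) = #-4
  target = base 0x3a64 + off 0x10 + 4 + imm -4 = 0x3a74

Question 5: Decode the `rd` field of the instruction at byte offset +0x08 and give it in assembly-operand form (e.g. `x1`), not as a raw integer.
off 0x08: read a9 c0 00 00 as big → 0xa9c00000
  top 6b → 0x2a → pop [R]
  rd: (w>>22)&0xf=0x7 → x7

x7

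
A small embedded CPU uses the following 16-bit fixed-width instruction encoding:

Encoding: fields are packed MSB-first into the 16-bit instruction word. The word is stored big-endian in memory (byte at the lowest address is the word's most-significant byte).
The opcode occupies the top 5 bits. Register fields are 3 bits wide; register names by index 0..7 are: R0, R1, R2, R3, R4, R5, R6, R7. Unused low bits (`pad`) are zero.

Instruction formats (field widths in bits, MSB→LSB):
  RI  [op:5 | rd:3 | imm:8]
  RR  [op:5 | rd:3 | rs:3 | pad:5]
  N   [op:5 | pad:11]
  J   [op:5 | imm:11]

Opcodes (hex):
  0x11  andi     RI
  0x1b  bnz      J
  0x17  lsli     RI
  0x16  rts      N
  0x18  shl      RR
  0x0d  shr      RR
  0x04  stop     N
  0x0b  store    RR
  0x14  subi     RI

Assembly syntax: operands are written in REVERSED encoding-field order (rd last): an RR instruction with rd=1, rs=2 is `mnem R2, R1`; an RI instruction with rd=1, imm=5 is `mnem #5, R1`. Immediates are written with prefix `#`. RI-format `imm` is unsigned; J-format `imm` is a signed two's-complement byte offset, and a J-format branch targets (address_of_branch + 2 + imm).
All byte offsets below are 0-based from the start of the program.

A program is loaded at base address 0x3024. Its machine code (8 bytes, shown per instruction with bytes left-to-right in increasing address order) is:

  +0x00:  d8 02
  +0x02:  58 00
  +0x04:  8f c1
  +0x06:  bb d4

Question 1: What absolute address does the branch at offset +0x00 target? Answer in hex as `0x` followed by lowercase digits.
0x3028

off 0x00: read d8 02 as big → 0xd802
  opcode bits[15:11]=0x1b: bnz/J
  [10:0] imm=2 = #2
  target = base 0x3024 + off 0x00 + 2 + imm 2 = 0x3028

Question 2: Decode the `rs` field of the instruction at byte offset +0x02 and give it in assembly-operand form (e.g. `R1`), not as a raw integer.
R0

off 0x02: read 58 00 as big → 0x5800
  op=0x5800>>11=0xb ⇒ store (RR)
  rd@[10:8]=0x0 ⇒ R0
  rs@[7:5]=0x0 ⇒ R0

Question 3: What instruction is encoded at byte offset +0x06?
+0x06: bb d4 ⇒ word 0xbbd4 (big)
  opcode bits[15:11]=0x17: lsli/RI
  [10:8] rd=3 = R3
  [7:0] imm=212 = #212

lsli #212, R3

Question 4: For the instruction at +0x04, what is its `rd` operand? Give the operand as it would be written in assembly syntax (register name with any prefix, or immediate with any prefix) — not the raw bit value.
R7

@+04  big-endian(8f c1) = 0x8fc1
  opcode bits[15:11]=0x11: andi/RI
  [10:8] rd=7 = R7
  [7:0] imm=193 = #193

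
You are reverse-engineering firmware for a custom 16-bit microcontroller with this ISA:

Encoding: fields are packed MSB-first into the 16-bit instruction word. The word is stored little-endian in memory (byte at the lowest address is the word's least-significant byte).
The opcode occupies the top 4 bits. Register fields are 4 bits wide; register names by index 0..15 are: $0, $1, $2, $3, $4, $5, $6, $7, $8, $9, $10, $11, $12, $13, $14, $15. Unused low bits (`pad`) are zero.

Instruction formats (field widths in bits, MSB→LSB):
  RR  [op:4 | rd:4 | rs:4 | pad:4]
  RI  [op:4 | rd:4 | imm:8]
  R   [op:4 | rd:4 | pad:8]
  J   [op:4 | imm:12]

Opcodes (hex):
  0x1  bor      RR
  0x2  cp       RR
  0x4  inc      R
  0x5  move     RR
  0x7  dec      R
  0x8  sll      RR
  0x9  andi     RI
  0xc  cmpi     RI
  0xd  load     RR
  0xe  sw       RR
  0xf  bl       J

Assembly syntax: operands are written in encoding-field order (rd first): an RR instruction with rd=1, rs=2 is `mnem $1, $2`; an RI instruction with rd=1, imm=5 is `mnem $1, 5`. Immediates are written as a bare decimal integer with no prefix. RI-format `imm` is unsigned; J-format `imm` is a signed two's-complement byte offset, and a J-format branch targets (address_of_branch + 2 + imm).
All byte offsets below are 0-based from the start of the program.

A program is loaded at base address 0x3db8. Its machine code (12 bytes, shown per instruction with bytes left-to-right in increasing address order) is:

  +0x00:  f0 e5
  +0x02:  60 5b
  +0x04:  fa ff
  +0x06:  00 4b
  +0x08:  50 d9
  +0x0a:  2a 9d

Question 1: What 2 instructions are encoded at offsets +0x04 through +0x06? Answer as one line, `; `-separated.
off 0x04: read fa ff as little → 0xfffa
  opcode bits[15:12]=0xf: bl/J
  imm: (w>>0)&0xfff=0xffa (s12→-6) → -6
off 0x06: read 00 4b as little → 0x4b00
  opcode bits[15:12]=0x4: inc/R
  rd: (w>>8)&0xf=0xb → $11

bl -6; inc $11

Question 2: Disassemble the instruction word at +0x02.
move $11, $6

[02] 60 5b → 0x5b60
  top 4b → 0x5 → move [RR]
  rd@[11:8]=0xb ⇒ $11
  rs@[7:4]=0x6 ⇒ $6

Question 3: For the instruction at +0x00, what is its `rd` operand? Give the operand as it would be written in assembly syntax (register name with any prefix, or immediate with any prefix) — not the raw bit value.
$5

+0x00: f0 e5 ⇒ word 0xe5f0 (little)
  top 4b → 0xe → sw [RR]
  rd: (w>>8)&0xf=0x5 → $5
  rs: (w>>4)&0xf=0xf → $15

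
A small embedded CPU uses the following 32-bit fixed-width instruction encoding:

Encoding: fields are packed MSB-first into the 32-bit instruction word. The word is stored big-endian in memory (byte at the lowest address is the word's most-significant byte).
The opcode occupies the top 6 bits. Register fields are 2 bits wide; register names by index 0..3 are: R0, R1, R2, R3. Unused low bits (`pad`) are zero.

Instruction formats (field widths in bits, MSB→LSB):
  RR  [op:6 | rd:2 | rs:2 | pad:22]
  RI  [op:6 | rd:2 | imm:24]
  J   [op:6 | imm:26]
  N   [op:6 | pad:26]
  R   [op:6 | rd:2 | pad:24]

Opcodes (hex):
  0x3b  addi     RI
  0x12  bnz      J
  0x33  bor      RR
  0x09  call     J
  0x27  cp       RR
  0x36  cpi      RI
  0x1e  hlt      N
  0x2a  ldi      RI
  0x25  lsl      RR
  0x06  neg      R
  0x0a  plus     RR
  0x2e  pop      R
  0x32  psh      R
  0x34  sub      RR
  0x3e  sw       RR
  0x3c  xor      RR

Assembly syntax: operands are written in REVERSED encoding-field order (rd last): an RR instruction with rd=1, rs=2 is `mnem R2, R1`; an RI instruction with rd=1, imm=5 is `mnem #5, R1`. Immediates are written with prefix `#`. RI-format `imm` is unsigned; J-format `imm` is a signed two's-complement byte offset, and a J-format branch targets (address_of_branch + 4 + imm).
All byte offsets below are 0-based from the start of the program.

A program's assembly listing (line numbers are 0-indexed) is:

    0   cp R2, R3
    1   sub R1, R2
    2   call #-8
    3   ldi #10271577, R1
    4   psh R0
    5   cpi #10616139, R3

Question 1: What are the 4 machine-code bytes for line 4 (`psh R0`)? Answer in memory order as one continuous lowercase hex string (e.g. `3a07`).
c8000000

L4: psh op=0x32:6|rd=0:2|pad=0:24 ⇒ 0xc8000000 ⇒ big c8 00 00 00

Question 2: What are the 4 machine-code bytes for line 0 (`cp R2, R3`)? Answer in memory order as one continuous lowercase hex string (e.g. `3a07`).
9f800000

0. cp fields op=0x27:6|rd=3:2|rs=2:2|pad=0:22 → word 9f800000h → 9f 80 00 00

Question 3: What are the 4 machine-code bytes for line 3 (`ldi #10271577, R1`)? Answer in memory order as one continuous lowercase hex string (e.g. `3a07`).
3. ldi fields op=0x2a:6|rd=1:2|imm=10271577:24 → word a99cbb59h → a9 9c bb 59

a99cbb59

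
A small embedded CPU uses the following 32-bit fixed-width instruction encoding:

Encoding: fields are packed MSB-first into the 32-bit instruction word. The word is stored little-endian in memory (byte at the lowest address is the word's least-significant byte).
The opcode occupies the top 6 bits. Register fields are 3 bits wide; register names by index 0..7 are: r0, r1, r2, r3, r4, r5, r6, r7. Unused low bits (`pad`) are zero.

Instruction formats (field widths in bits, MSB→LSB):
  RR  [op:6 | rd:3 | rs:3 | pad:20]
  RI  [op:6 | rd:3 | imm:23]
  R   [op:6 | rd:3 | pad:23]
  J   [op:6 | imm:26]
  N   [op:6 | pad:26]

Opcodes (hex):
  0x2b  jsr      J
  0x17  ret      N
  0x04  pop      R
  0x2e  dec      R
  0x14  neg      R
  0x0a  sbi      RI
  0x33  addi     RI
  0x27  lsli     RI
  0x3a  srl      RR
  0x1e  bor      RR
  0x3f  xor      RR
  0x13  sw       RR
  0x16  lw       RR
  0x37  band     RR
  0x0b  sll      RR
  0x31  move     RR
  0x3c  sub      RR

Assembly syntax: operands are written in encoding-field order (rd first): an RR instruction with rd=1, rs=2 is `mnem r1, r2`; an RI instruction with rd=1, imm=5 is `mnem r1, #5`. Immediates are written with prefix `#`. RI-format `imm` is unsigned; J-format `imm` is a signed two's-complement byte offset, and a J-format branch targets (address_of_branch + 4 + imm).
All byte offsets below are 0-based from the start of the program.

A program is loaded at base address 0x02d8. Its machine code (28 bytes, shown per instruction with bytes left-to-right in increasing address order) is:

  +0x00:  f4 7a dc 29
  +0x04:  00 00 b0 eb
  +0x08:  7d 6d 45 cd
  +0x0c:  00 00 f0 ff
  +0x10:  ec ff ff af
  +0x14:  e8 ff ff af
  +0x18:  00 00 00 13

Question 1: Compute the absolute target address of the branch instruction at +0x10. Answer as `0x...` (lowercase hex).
+0x10: ec ff ff af ⇒ word 0xafffffec (little)
  opcode bits[31:26]=0x2b: jsr/J
  imm: (w>>0)&0x3ffffff=0x3ffffec (s26→-20) → #-20
  target = base 0x02d8 + off 0x10 + 4 + imm -20 = 0x02d8

0x02d8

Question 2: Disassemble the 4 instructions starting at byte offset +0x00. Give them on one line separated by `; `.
[00] f4 7a dc 29 → 0x29dc7af4
  op=0x29dc7af4>>26=0xa ⇒ sbi (RI)
  rd@[25:23]=0x3 ⇒ r3
  imm@[22:0]=0x5c7af4 ⇒ #6060788
[04] 00 00 b0 eb → 0xebb00000
  op=0xebb00000>>26=0x3a ⇒ srl (RR)
  rd@[25:23]=0x7 ⇒ r7
  rs@[22:20]=0x3 ⇒ r3
[08] 7d 6d 45 cd → 0xcd456d7d
  op=0xcd456d7d>>26=0x33 ⇒ addi (RI)
  rd@[25:23]=0x2 ⇒ r2
  imm@[22:0]=0x456d7d ⇒ #4550013
[0c] 00 00 f0 ff → 0xfff00000
  op=0xfff00000>>26=0x3f ⇒ xor (RR)
  rd@[25:23]=0x7 ⇒ r7
  rs@[22:20]=0x7 ⇒ r7

sbi r3, #6060788; srl r7, r3; addi r2, #4550013; xor r7, r7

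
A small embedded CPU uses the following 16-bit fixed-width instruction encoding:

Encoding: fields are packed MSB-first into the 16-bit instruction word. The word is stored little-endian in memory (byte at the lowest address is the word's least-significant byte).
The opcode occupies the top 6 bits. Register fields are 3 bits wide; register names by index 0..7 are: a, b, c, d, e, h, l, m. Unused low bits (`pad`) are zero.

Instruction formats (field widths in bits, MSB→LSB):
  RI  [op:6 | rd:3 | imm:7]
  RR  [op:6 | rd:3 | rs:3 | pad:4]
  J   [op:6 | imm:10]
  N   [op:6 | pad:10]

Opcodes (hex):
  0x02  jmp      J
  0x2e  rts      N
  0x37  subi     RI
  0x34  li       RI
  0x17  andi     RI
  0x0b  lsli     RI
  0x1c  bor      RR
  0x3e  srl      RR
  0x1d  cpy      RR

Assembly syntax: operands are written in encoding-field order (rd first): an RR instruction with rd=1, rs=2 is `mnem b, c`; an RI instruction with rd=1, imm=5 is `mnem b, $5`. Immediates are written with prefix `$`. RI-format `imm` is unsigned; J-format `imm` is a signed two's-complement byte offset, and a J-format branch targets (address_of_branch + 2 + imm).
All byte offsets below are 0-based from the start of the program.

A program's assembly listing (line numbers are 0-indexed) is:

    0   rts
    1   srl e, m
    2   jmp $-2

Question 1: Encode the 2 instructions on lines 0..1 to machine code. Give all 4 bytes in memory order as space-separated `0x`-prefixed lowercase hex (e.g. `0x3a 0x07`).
L0: rts op=0x2e:6|pad=0:10 ⇒ 0xb800 ⇒ little 00 b8
L1: srl op=0x3e:6|rd=4:3|rs=7:3|pad=0:4 ⇒ 0xfa70 ⇒ little 70 fa

0x00 0xb8 0x70 0xfa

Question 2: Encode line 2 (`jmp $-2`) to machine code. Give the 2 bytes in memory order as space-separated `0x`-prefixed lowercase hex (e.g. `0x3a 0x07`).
L2: jmp op=0x2:6|imm=-2:10 ⇒ 0x0bfe ⇒ little fe 0b

0xfe 0x0b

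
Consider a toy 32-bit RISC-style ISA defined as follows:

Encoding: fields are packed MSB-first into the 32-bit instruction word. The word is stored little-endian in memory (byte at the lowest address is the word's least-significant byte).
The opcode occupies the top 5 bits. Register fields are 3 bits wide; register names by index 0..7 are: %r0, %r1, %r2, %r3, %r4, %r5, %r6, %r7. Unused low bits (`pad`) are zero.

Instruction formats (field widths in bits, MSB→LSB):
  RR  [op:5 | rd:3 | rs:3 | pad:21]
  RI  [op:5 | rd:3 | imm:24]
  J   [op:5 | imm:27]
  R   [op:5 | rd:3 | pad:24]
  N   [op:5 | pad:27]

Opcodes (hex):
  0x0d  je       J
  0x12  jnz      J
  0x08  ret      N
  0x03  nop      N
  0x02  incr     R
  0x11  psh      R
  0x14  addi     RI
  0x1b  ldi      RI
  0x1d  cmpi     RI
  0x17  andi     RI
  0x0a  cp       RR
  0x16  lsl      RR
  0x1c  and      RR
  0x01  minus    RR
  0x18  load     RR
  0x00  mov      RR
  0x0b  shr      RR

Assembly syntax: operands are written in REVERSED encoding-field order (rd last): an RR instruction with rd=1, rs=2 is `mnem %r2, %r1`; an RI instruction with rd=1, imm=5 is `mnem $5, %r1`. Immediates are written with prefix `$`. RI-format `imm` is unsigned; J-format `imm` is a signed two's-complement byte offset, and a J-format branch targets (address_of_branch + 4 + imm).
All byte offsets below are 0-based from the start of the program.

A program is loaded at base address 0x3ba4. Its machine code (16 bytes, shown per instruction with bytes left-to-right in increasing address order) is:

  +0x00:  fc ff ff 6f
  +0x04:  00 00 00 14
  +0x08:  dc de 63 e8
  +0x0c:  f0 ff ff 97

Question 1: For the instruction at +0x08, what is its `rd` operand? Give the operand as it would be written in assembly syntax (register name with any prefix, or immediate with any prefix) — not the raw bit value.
%r0

@+08  little-endian(dc de 63 e8) = 0xe863dedc
  op=0xe863dedc>>27=0x1d ⇒ cmpi (RI)
  [26:24] rd=0 = %r0
  [23:0] imm=6545116 = $6545116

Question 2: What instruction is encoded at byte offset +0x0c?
jnz $-16

[0c] f0 ff ff 97 → 0x97fffff0
  op=0x97fffff0>>27=0x12 ⇒ jnz (J)
  imm: (w>>0)&0x7ffffff=0x7fffff0 (s27→-16) → $-16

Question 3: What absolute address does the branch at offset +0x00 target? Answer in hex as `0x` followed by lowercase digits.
0x3ba4

[00] fc ff ff 6f → 0x6ffffffc
  opcode bits[31:27]=0xd: je/J
  imm: (w>>0)&0x7ffffff=0x7fffffc (s27→-4) → $-4
  target = base 0x3ba4 + off 0x00 + 4 + imm -4 = 0x3ba4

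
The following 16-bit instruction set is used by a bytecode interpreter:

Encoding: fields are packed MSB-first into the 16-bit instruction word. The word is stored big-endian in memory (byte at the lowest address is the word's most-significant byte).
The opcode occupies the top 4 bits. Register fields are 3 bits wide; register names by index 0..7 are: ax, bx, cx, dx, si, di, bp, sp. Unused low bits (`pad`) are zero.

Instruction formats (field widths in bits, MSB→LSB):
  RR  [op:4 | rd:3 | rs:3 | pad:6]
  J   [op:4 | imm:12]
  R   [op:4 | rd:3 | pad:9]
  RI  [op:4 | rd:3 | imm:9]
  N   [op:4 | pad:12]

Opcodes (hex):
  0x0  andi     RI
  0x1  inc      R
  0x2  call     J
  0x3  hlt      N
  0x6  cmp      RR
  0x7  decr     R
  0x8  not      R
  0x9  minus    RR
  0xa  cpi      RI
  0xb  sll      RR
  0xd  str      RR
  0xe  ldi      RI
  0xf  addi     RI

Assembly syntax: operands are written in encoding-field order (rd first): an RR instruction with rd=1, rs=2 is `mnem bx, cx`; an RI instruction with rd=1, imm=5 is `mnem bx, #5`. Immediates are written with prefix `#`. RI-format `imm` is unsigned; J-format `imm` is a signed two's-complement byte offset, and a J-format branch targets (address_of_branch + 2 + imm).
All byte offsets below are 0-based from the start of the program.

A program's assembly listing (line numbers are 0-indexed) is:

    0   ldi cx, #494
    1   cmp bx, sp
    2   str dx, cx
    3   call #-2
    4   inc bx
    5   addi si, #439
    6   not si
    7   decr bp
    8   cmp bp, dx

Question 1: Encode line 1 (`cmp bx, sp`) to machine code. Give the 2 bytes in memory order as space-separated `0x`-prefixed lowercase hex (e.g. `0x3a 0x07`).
1. cmp fields op=0x6:4|rd=1:3|rs=7:3|pad=0:6 → word 63c0h → 63 c0

0x63 0xc0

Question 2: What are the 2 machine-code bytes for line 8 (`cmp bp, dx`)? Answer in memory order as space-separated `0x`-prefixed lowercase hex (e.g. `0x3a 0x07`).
L8: cmp op=0x6:4|rd=6:3|rs=3:3|pad=0:6 ⇒ 0x6cc0 ⇒ big 6c c0

0x6c 0xc0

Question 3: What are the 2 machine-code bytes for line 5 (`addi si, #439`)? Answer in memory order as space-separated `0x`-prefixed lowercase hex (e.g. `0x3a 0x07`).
L5: addi op=0xf:4|rd=4:3|imm=439:9 ⇒ 0xf9b7 ⇒ big f9 b7

0xf9 0xb7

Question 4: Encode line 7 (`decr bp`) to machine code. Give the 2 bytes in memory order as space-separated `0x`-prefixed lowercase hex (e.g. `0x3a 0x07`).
line 7 (decr): pack op=0x7:4|rd=6:3|pad=0:9 = 0x7c00; big→ 7c 00

0x7c 0x00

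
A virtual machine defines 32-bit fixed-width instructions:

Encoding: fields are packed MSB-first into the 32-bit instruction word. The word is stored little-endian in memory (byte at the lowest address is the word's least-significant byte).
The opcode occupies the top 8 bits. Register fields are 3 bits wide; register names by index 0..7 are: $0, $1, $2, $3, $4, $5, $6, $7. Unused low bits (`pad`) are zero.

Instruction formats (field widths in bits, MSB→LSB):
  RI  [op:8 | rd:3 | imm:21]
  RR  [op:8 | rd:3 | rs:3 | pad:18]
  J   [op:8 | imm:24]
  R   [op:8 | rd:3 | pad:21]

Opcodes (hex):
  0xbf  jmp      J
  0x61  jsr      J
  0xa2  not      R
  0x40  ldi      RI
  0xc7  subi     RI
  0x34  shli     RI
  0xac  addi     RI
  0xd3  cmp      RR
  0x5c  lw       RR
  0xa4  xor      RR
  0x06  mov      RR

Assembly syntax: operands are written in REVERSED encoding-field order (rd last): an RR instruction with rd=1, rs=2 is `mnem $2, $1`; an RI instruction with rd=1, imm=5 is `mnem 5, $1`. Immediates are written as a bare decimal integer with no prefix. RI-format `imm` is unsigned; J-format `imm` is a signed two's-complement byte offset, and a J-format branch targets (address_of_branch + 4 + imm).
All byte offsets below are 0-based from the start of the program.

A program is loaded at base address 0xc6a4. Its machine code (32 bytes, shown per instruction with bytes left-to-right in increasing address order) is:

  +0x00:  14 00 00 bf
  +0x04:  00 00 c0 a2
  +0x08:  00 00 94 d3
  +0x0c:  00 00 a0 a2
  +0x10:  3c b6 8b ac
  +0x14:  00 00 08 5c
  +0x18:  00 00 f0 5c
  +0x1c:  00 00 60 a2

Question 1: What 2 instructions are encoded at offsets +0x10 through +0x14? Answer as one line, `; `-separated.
off 0x10: read 3c b6 8b ac as little → 0xac8bb63c
  opcode bits[31:24]=0xac: addi/RI
  rd@[23:21]=0x4 ⇒ $4
  imm@[20:0]=0xbb63c ⇒ 767548
off 0x14: read 00 00 08 5c as little → 0x5c080000
  opcode bits[31:24]=0x5c: lw/RR
  rd@[23:21]=0x0 ⇒ $0
  rs@[20:18]=0x2 ⇒ $2

addi 767548, $4; lw $2, $0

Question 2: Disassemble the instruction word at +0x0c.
not $5

@+0c  little-endian(00 00 a0 a2) = 0xa2a00000
  op=0xa2a00000>>24=0xa2 ⇒ not (R)
  rd: (w>>21)&0x7=0x5 → $5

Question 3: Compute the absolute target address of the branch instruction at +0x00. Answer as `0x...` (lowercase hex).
0xc6bc

[00] 14 00 00 bf → 0xbf000014
  top 8b → 0xbf → jmp [J]
  [23:0] imm=20 = 20
  target = base 0xc6a4 + off 0x00 + 4 + imm 20 = 0xc6bc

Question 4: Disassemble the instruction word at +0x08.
off 0x08: read 00 00 94 d3 as little → 0xd3940000
  opcode bits[31:24]=0xd3: cmp/RR
  [23:21] rd=4 = $4
  [20:18] rs=5 = $5

cmp $5, $4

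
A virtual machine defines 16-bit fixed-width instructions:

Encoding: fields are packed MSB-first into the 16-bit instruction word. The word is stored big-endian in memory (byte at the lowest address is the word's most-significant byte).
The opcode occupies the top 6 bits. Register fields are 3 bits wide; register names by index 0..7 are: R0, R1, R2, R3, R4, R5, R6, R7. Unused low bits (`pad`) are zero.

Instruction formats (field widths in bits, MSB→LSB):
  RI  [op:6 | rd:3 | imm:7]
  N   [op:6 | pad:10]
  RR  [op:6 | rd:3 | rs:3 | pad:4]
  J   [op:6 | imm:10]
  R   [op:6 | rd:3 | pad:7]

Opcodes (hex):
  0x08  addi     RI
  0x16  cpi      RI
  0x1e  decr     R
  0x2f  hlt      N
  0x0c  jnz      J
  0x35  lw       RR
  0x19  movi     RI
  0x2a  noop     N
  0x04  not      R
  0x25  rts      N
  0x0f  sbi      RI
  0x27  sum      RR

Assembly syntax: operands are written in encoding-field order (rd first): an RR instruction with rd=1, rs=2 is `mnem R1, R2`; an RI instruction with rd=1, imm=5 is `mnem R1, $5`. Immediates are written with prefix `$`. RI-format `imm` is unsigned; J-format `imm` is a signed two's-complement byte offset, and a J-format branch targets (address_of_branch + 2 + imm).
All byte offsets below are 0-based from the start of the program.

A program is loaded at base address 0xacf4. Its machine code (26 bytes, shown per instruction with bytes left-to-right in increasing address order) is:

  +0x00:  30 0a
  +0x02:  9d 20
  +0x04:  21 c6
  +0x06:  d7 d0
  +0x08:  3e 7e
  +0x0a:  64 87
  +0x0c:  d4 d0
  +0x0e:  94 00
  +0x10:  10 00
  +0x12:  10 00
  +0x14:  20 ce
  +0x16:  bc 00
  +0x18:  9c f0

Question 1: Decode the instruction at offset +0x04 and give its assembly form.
@+04  big-endian(21 c6) = 0x21c6
  op=0x21c6>>10=0x8 ⇒ addi (RI)
  rd: (w>>7)&0x7=0x3 → R3
  imm: (w>>0)&0x7f=0x46 → $70

addi R3, $70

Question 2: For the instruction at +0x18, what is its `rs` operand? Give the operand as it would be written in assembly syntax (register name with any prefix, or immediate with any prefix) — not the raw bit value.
R7

+0x18: 9c f0 ⇒ word 0x9cf0 (big)
  opcode bits[15:10]=0x27: sum/RR
  rd@[9:7]=0x1 ⇒ R1
  rs@[6:4]=0x7 ⇒ R7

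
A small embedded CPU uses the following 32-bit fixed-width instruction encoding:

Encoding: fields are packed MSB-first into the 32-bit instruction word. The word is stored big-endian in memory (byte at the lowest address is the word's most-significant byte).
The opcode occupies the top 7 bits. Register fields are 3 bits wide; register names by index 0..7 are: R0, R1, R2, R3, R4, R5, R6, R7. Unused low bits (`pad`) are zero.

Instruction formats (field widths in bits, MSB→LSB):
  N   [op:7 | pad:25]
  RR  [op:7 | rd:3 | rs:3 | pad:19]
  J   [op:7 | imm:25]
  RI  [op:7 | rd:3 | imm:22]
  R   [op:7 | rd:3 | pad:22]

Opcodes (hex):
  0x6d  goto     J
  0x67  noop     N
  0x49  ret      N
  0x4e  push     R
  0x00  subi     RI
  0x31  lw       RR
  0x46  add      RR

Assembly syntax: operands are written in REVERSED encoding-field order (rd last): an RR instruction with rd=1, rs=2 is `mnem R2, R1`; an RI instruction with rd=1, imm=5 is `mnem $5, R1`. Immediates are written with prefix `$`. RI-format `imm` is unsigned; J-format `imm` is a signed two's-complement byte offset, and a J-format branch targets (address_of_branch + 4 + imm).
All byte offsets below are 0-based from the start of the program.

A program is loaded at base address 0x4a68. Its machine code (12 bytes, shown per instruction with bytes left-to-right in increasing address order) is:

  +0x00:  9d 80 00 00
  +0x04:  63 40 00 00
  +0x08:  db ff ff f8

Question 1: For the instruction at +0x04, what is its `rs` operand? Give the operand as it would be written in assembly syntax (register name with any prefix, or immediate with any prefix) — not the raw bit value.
R0

off 0x04: read 63 40 00 00 as big → 0x63400000
  top 7b → 0x31 → lw [RR]
  [24:22] rd=5 = R5
  [21:19] rs=0 = R0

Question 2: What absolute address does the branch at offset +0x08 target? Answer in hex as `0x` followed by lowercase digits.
0x4a6c

+0x08: db ff ff f8 ⇒ word 0xdbfffff8 (big)
  top 7b → 0x6d → goto [J]
  imm@[24:0]=0x1fffff8 (s25→-8) ⇒ $-8
  target = base 0x4a68 + off 0x08 + 4 + imm -8 = 0x4a6c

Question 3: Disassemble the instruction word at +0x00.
push R6

@+00  big-endian(9d 80 00 00) = 0x9d800000
  top 7b → 0x4e → push [R]
  rd@[24:22]=0x6 ⇒ R6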